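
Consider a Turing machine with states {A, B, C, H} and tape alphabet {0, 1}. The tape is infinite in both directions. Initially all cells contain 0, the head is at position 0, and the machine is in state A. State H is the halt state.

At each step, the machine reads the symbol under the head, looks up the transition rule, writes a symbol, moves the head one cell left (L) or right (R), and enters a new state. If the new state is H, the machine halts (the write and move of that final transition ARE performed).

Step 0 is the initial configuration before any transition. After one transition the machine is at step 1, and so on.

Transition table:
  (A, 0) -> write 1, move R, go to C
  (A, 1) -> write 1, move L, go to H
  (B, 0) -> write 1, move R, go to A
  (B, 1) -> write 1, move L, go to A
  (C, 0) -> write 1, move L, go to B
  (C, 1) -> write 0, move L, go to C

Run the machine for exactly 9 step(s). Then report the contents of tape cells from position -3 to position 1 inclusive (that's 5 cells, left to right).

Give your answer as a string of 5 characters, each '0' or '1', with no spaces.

Step 1: in state A at pos 0, read 0 -> (A,0)->write 1,move R,goto C. Now: state=C, head=1, tape[-1..2]=0100 (head:   ^)
Step 2: in state C at pos 1, read 0 -> (C,0)->write 1,move L,goto B. Now: state=B, head=0, tape[-1..2]=0110 (head:  ^)
Step 3: in state B at pos 0, read 1 -> (B,1)->write 1,move L,goto A. Now: state=A, head=-1, tape[-2..2]=00110 (head:  ^)
Step 4: in state A at pos -1, read 0 -> (A,0)->write 1,move R,goto C. Now: state=C, head=0, tape[-2..2]=01110 (head:   ^)
Step 5: in state C at pos 0, read 1 -> (C,1)->write 0,move L,goto C. Now: state=C, head=-1, tape[-2..2]=01010 (head:  ^)
Step 6: in state C at pos -1, read 1 -> (C,1)->write 0,move L,goto C. Now: state=C, head=-2, tape[-3..2]=000010 (head:  ^)
Step 7: in state C at pos -2, read 0 -> (C,0)->write 1,move L,goto B. Now: state=B, head=-3, tape[-4..2]=0010010 (head:  ^)
Step 8: in state B at pos -3, read 0 -> (B,0)->write 1,move R,goto A. Now: state=A, head=-2, tape[-4..2]=0110010 (head:   ^)
Step 9: in state A at pos -2, read 1 -> (A,1)->write 1,move L,goto H. Now: state=H, head=-3, tape[-4..2]=0110010 (head:  ^)

Answer: 11001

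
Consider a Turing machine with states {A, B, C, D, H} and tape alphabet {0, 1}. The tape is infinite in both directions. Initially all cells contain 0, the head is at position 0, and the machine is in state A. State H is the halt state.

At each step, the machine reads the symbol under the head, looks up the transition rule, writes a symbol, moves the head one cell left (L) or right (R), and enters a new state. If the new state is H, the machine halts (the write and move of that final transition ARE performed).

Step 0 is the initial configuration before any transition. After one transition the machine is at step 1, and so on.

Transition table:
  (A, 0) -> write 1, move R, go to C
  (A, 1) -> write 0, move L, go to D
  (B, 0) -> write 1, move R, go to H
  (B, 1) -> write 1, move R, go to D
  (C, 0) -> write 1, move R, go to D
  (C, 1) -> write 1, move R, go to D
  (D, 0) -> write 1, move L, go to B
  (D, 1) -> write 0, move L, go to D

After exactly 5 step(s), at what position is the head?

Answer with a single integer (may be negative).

Step 1: in state A at pos 0, read 0 -> (A,0)->write 1,move R,goto C. Now: state=C, head=1, tape[-1..2]=0100 (head:   ^)
Step 2: in state C at pos 1, read 0 -> (C,0)->write 1,move R,goto D. Now: state=D, head=2, tape[-1..3]=01100 (head:    ^)
Step 3: in state D at pos 2, read 0 -> (D,0)->write 1,move L,goto B. Now: state=B, head=1, tape[-1..3]=01110 (head:   ^)
Step 4: in state B at pos 1, read 1 -> (B,1)->write 1,move R,goto D. Now: state=D, head=2, tape[-1..3]=01110 (head:    ^)
Step 5: in state D at pos 2, read 1 -> (D,1)->write 0,move L,goto D. Now: state=D, head=1, tape[-1..3]=01100 (head:   ^)

Answer: 1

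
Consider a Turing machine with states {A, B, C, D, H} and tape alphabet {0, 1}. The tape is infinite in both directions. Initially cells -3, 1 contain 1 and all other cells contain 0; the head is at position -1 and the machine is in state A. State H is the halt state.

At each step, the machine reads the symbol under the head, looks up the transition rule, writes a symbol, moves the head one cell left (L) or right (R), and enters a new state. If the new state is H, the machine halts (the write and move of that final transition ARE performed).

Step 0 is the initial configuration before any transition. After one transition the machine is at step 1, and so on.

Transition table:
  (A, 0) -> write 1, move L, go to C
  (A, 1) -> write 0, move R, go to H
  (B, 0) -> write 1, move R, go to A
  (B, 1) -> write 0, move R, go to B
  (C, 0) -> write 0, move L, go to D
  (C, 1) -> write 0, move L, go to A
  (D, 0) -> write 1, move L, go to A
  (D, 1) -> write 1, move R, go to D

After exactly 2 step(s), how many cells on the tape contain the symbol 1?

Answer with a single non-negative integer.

Step 1: in state A at pos -1, read 0 -> (A,0)->write 1,move L,goto C. Now: state=C, head=-2, tape[-4..2]=0101010 (head:   ^)
Step 2: in state C at pos -2, read 0 -> (C,0)->write 0,move L,goto D. Now: state=D, head=-3, tape[-4..2]=0101010 (head:  ^)
Cells containing 1 after step 2: {-3, -1, 1} -> 3 cell(s)

Answer: 3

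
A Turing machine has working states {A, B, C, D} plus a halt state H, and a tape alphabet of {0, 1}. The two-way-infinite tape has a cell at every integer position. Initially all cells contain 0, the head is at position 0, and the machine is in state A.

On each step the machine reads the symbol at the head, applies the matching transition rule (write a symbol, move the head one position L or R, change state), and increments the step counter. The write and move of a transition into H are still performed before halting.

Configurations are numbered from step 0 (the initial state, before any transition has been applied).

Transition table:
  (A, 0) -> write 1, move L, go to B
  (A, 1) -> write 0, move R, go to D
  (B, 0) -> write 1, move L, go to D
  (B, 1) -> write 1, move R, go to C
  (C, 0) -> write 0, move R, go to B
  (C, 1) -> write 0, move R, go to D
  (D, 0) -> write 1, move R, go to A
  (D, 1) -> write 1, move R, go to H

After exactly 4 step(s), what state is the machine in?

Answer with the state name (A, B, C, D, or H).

Answer: D

Derivation:
Step 1: in state A at pos 0, read 0 -> (A,0)->write 1,move L,goto B. Now: state=B, head=-1, tape[-2..1]=0010 (head:  ^)
Step 2: in state B at pos -1, read 0 -> (B,0)->write 1,move L,goto D. Now: state=D, head=-2, tape[-3..1]=00110 (head:  ^)
Step 3: in state D at pos -2, read 0 -> (D,0)->write 1,move R,goto A. Now: state=A, head=-1, tape[-3..1]=01110 (head:   ^)
Step 4: in state A at pos -1, read 1 -> (A,1)->write 0,move R,goto D. Now: state=D, head=0, tape[-3..1]=01010 (head:    ^)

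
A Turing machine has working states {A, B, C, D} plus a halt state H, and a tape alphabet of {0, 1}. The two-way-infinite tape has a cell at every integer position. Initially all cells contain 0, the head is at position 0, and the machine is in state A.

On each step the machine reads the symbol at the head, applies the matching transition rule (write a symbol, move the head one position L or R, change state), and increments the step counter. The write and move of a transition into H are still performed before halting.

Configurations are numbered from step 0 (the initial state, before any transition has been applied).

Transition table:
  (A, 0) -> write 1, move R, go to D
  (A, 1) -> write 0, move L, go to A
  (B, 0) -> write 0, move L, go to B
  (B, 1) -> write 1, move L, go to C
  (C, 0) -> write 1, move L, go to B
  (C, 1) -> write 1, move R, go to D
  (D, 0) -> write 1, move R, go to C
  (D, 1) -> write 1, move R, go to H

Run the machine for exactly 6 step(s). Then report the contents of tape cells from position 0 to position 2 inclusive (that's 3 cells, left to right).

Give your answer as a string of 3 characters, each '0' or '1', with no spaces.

Answer: 111

Derivation:
Step 1: in state A at pos 0, read 0 -> (A,0)->write 1,move R,goto D. Now: state=D, head=1, tape[-1..2]=0100 (head:   ^)
Step 2: in state D at pos 1, read 0 -> (D,0)->write 1,move R,goto C. Now: state=C, head=2, tape[-1..3]=01100 (head:    ^)
Step 3: in state C at pos 2, read 0 -> (C,0)->write 1,move L,goto B. Now: state=B, head=1, tape[-1..3]=01110 (head:   ^)
Step 4: in state B at pos 1, read 1 -> (B,1)->write 1,move L,goto C. Now: state=C, head=0, tape[-1..3]=01110 (head:  ^)
Step 5: in state C at pos 0, read 1 -> (C,1)->write 1,move R,goto D. Now: state=D, head=1, tape[-1..3]=01110 (head:   ^)
Step 6: in state D at pos 1, read 1 -> (D,1)->write 1,move R,goto H. Now: state=H, head=2, tape[-1..3]=01110 (head:    ^)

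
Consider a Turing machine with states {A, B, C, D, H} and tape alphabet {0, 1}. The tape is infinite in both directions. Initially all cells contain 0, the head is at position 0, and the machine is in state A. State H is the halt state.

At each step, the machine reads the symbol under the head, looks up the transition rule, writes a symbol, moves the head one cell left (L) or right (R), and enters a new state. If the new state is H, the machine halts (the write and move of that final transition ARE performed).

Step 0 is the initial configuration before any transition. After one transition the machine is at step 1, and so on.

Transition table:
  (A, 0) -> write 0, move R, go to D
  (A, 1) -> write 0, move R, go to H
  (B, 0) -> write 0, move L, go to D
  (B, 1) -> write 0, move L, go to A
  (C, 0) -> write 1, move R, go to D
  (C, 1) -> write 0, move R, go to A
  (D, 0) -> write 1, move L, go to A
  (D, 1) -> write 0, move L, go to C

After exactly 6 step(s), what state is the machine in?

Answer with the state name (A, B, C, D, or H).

Answer: A

Derivation:
Step 1: in state A at pos 0, read 0 -> (A,0)->write 0,move R,goto D. Now: state=D, head=1, tape[-1..2]=0000 (head:   ^)
Step 2: in state D at pos 1, read 0 -> (D,0)->write 1,move L,goto A. Now: state=A, head=0, tape[-1..2]=0010 (head:  ^)
Step 3: in state A at pos 0, read 0 -> (A,0)->write 0,move R,goto D. Now: state=D, head=1, tape[-1..2]=0010 (head:   ^)
Step 4: in state D at pos 1, read 1 -> (D,1)->write 0,move L,goto C. Now: state=C, head=0, tape[-1..2]=0000 (head:  ^)
Step 5: in state C at pos 0, read 0 -> (C,0)->write 1,move R,goto D. Now: state=D, head=1, tape[-1..2]=0100 (head:   ^)
Step 6: in state D at pos 1, read 0 -> (D,0)->write 1,move L,goto A. Now: state=A, head=0, tape[-1..2]=0110 (head:  ^)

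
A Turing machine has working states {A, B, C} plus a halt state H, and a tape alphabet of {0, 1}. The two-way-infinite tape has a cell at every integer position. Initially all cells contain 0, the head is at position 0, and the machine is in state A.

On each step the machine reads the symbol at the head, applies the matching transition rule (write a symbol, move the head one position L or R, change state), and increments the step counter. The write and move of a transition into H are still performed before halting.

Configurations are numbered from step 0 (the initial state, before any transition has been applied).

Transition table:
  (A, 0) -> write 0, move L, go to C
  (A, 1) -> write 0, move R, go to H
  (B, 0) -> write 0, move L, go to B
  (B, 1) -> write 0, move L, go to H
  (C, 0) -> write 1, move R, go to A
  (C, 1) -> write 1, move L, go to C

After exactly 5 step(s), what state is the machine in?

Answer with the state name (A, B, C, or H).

Answer: A

Derivation:
Step 1: in state A at pos 0, read 0 -> (A,0)->write 0,move L,goto C. Now: state=C, head=-1, tape[-2..1]=0000 (head:  ^)
Step 2: in state C at pos -1, read 0 -> (C,0)->write 1,move R,goto A. Now: state=A, head=0, tape[-2..1]=0100 (head:   ^)
Step 3: in state A at pos 0, read 0 -> (A,0)->write 0,move L,goto C. Now: state=C, head=-1, tape[-2..1]=0100 (head:  ^)
Step 4: in state C at pos -1, read 1 -> (C,1)->write 1,move L,goto C. Now: state=C, head=-2, tape[-3..1]=00100 (head:  ^)
Step 5: in state C at pos -2, read 0 -> (C,0)->write 1,move R,goto A. Now: state=A, head=-1, tape[-3..1]=01100 (head:   ^)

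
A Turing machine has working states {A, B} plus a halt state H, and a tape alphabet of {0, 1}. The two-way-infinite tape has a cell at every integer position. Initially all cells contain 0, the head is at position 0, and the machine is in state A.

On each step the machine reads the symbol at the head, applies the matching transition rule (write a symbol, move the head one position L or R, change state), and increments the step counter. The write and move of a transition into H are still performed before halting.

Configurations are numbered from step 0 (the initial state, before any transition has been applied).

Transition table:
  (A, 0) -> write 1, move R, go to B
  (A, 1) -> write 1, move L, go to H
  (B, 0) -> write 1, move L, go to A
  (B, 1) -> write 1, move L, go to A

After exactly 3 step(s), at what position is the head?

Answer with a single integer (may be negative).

Answer: -1

Derivation:
Step 1: in state A at pos 0, read 0 -> (A,0)->write 1,move R,goto B. Now: state=B, head=1, tape[-1..2]=0100 (head:   ^)
Step 2: in state B at pos 1, read 0 -> (B,0)->write 1,move L,goto A. Now: state=A, head=0, tape[-1..2]=0110 (head:  ^)
Step 3: in state A at pos 0, read 1 -> (A,1)->write 1,move L,goto H. Now: state=H, head=-1, tape[-2..2]=00110 (head:  ^)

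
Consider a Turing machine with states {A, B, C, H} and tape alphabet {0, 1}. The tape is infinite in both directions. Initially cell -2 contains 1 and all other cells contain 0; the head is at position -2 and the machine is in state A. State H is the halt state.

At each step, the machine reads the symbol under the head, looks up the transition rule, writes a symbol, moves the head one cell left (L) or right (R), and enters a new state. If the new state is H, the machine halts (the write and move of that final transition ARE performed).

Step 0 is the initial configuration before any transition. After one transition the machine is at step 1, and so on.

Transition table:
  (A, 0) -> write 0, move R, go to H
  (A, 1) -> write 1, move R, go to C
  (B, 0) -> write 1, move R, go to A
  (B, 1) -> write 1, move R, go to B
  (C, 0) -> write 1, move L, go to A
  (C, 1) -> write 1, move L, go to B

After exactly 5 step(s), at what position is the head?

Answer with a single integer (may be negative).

Answer: -1

Derivation:
Step 1: in state A at pos -2, read 1 -> (A,1)->write 1,move R,goto C. Now: state=C, head=-1, tape[-3..0]=0100 (head:   ^)
Step 2: in state C at pos -1, read 0 -> (C,0)->write 1,move L,goto A. Now: state=A, head=-2, tape[-3..0]=0110 (head:  ^)
Step 3: in state A at pos -2, read 1 -> (A,1)->write 1,move R,goto C. Now: state=C, head=-1, tape[-3..0]=0110 (head:   ^)
Step 4: in state C at pos -1, read 1 -> (C,1)->write 1,move L,goto B. Now: state=B, head=-2, tape[-3..0]=0110 (head:  ^)
Step 5: in state B at pos -2, read 1 -> (B,1)->write 1,move R,goto B. Now: state=B, head=-1, tape[-3..0]=0110 (head:   ^)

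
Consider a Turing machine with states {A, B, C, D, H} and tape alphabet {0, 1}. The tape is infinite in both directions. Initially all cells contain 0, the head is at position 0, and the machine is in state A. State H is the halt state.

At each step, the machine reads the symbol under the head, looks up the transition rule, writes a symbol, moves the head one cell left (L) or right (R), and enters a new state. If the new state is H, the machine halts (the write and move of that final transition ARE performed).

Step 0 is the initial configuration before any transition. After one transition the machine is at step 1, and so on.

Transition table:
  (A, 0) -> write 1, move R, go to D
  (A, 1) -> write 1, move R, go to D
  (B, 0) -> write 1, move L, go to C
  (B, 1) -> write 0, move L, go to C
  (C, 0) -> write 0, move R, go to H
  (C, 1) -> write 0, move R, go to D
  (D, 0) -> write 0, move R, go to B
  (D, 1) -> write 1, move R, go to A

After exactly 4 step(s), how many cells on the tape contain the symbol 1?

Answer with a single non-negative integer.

Answer: 2

Derivation:
Step 1: in state A at pos 0, read 0 -> (A,0)->write 1,move R,goto D. Now: state=D, head=1, tape[-1..2]=0100 (head:   ^)
Step 2: in state D at pos 1, read 0 -> (D,0)->write 0,move R,goto B. Now: state=B, head=2, tape[-1..3]=01000 (head:    ^)
Step 3: in state B at pos 2, read 0 -> (B,0)->write 1,move L,goto C. Now: state=C, head=1, tape[-1..3]=01010 (head:   ^)
Step 4: in state C at pos 1, read 0 -> (C,0)->write 0,move R,goto H. Now: state=H, head=2, tape[-1..3]=01010 (head:    ^)
Cells containing 1 after step 4: {0, 2} -> 2 cell(s)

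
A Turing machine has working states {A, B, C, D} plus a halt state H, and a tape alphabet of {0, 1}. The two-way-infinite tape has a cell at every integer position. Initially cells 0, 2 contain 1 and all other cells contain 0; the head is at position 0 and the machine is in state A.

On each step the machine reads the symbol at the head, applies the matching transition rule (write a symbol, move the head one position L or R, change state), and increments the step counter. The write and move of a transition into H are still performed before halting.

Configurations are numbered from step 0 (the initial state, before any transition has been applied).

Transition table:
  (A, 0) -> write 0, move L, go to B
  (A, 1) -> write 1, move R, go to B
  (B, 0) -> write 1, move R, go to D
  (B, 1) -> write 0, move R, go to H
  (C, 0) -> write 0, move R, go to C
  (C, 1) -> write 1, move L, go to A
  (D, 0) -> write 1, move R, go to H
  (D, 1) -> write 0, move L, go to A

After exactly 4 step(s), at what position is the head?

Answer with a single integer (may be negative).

Answer: 2

Derivation:
Step 1: in state A at pos 0, read 1 -> (A,1)->write 1,move R,goto B. Now: state=B, head=1, tape[-1..3]=01010 (head:   ^)
Step 2: in state B at pos 1, read 0 -> (B,0)->write 1,move R,goto D. Now: state=D, head=2, tape[-1..3]=01110 (head:    ^)
Step 3: in state D at pos 2, read 1 -> (D,1)->write 0,move L,goto A. Now: state=A, head=1, tape[-1..3]=01100 (head:   ^)
Step 4: in state A at pos 1, read 1 -> (A,1)->write 1,move R,goto B. Now: state=B, head=2, tape[-1..3]=01100 (head:    ^)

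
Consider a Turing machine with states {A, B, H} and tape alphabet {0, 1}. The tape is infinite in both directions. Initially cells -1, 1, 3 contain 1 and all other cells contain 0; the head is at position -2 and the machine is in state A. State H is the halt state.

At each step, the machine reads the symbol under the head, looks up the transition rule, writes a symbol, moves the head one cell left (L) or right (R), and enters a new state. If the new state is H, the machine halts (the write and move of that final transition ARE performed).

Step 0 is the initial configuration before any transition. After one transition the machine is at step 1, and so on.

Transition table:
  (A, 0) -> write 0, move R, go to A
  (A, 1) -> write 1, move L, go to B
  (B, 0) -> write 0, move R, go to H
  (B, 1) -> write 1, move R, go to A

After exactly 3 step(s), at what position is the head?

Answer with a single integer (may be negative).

Answer: -1

Derivation:
Step 1: in state A at pos -2, read 0 -> (A,0)->write 0,move R,goto A. Now: state=A, head=-1, tape[-3..4]=00101010 (head:   ^)
Step 2: in state A at pos -1, read 1 -> (A,1)->write 1,move L,goto B. Now: state=B, head=-2, tape[-3..4]=00101010 (head:  ^)
Step 3: in state B at pos -2, read 0 -> (B,0)->write 0,move R,goto H. Now: state=H, head=-1, tape[-3..4]=00101010 (head:   ^)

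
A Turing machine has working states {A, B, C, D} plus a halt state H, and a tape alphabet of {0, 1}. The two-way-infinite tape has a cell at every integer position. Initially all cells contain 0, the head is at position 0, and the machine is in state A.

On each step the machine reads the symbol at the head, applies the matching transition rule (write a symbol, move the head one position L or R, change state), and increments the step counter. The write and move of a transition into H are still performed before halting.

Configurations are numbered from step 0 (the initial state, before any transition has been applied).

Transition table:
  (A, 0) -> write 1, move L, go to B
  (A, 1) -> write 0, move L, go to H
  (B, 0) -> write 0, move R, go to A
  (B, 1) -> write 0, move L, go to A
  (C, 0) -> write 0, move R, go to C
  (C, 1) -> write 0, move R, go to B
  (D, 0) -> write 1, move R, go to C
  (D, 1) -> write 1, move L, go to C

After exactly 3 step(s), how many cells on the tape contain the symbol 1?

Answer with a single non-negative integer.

Step 1: in state A at pos 0, read 0 -> (A,0)->write 1,move L,goto B. Now: state=B, head=-1, tape[-2..1]=0010 (head:  ^)
Step 2: in state B at pos -1, read 0 -> (B,0)->write 0,move R,goto A. Now: state=A, head=0, tape[-2..1]=0010 (head:   ^)
Step 3: in state A at pos 0, read 1 -> (A,1)->write 0,move L,goto H. Now: state=H, head=-1, tape[-2..1]=0000 (head:  ^)
No cell contains 1 after step 3 -> 0 cell(s)

Answer: 0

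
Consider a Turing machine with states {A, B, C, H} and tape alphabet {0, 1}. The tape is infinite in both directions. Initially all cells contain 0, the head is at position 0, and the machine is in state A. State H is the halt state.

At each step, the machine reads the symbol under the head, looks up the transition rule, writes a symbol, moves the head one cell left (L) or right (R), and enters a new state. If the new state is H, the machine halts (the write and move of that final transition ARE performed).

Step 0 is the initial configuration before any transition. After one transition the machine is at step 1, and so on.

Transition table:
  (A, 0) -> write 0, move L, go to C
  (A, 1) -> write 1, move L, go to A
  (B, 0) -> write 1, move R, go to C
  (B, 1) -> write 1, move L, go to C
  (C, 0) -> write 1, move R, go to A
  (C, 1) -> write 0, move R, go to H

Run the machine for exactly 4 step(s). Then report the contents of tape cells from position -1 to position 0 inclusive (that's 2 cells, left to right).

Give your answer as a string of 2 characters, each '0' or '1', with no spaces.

Step 1: in state A at pos 0, read 0 -> (A,0)->write 0,move L,goto C. Now: state=C, head=-1, tape[-2..1]=0000 (head:  ^)
Step 2: in state C at pos -1, read 0 -> (C,0)->write 1,move R,goto A. Now: state=A, head=0, tape[-2..1]=0100 (head:   ^)
Step 3: in state A at pos 0, read 0 -> (A,0)->write 0,move L,goto C. Now: state=C, head=-1, tape[-2..1]=0100 (head:  ^)
Step 4: in state C at pos -1, read 1 -> (C,1)->write 0,move R,goto H. Now: state=H, head=0, tape[-2..1]=0000 (head:   ^)

Answer: 00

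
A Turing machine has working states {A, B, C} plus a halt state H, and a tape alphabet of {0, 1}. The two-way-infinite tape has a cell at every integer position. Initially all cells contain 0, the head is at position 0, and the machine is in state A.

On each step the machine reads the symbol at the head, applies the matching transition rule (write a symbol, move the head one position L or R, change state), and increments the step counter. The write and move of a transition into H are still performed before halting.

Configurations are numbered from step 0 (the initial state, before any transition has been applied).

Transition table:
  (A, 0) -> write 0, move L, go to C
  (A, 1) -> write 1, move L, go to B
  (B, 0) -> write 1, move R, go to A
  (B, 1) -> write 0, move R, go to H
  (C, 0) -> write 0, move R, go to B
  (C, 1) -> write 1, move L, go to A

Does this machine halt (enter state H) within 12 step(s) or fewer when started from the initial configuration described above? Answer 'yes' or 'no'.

Answer: yes

Derivation:
Step 1: in state A at pos 0, read 0 -> (A,0)->write 0,move L,goto C. Now: state=C, head=-1, tape[-2..1]=0000 (head:  ^)
Step 2: in state C at pos -1, read 0 -> (C,0)->write 0,move R,goto B. Now: state=B, head=0, tape[-2..1]=0000 (head:   ^)
Step 3: in state B at pos 0, read 0 -> (B,0)->write 1,move R,goto A. Now: state=A, head=1, tape[-2..2]=00100 (head:    ^)
Step 4: in state A at pos 1, read 0 -> (A,0)->write 0,move L,goto C. Now: state=C, head=0, tape[-2..2]=00100 (head:   ^)
Step 5: in state C at pos 0, read 1 -> (C,1)->write 1,move L,goto A. Now: state=A, head=-1, tape[-2..2]=00100 (head:  ^)
Step 6: in state A at pos -1, read 0 -> (A,0)->write 0,move L,goto C. Now: state=C, head=-2, tape[-3..2]=000100 (head:  ^)
Step 7: in state C at pos -2, read 0 -> (C,0)->write 0,move R,goto B. Now: state=B, head=-1, tape[-3..2]=000100 (head:   ^)
Step 8: in state B at pos -1, read 0 -> (B,0)->write 1,move R,goto A. Now: state=A, head=0, tape[-3..2]=001100 (head:    ^)
Step 9: in state A at pos 0, read 1 -> (A,1)->write 1,move L,goto B. Now: state=B, head=-1, tape[-3..2]=001100 (head:   ^)
Step 10: in state B at pos -1, read 1 -> (B,1)->write 0,move R,goto H. Now: state=H, head=0, tape[-3..2]=000100 (head:    ^)
State H reached at step 10; 10 <= 12 -> yes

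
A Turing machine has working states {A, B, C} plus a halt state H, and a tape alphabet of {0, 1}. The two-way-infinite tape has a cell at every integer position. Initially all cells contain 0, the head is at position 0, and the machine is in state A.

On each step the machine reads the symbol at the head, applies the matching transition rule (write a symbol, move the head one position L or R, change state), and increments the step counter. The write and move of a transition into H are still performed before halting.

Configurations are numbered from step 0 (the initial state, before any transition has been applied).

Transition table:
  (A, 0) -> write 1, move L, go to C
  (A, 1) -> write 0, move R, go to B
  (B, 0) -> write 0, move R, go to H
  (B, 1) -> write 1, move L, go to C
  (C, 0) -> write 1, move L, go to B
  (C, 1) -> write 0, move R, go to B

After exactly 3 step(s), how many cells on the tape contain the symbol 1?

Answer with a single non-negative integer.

Answer: 2

Derivation:
Step 1: in state A at pos 0, read 0 -> (A,0)->write 1,move L,goto C. Now: state=C, head=-1, tape[-2..1]=0010 (head:  ^)
Step 2: in state C at pos -1, read 0 -> (C,0)->write 1,move L,goto B. Now: state=B, head=-2, tape[-3..1]=00110 (head:  ^)
Step 3: in state B at pos -2, read 0 -> (B,0)->write 0,move R,goto H. Now: state=H, head=-1, tape[-3..1]=00110 (head:   ^)
Cells containing 1 after step 3: {-1, 0} -> 2 cell(s)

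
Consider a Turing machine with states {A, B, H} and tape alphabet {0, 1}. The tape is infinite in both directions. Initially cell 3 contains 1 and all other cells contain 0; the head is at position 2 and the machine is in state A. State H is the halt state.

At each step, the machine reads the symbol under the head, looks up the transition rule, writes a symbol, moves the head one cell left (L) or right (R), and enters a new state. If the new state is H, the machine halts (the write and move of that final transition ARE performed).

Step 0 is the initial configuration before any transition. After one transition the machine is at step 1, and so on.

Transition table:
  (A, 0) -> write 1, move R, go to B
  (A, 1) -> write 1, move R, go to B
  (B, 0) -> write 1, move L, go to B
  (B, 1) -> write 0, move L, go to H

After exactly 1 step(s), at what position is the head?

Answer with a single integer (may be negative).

Step 1: in state A at pos 2, read 0 -> (A,0)->write 1,move R,goto B. Now: state=B, head=3, tape[1..4]=0110 (head:   ^)

Answer: 3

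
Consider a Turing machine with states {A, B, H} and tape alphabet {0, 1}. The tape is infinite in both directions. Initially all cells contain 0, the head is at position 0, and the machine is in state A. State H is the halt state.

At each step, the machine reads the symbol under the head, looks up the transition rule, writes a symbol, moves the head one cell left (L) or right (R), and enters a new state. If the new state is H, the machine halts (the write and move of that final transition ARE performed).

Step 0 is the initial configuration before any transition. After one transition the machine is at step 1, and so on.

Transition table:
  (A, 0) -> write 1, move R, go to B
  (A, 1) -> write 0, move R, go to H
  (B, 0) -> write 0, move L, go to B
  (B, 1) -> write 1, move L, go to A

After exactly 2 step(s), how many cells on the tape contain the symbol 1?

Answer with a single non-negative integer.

Step 1: in state A at pos 0, read 0 -> (A,0)->write 1,move R,goto B. Now: state=B, head=1, tape[-1..2]=0100 (head:   ^)
Step 2: in state B at pos 1, read 0 -> (B,0)->write 0,move L,goto B. Now: state=B, head=0, tape[-1..2]=0100 (head:  ^)
Cells containing 1 after step 2: {0} -> 1 cell(s)

Answer: 1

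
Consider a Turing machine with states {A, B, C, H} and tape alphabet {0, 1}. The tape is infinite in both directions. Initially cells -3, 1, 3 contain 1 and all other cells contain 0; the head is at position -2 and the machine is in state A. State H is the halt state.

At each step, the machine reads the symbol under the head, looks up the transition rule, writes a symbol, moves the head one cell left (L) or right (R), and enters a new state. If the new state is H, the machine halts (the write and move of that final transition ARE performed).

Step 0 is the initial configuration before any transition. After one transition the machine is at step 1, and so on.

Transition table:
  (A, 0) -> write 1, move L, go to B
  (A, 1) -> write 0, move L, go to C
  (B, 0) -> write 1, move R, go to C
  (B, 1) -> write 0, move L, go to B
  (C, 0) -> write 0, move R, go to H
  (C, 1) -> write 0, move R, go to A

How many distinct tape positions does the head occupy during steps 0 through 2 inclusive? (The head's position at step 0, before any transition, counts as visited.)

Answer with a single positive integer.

Step 1: in state A at pos -2, read 0 -> (A,0)->write 1,move L,goto B. Now: state=B, head=-3, tape[-4..4]=011001010 (head:  ^)
Step 2: in state B at pos -3, read 1 -> (B,1)->write 0,move L,goto B. Now: state=B, head=-4, tape[-5..4]=0001001010 (head:  ^)
Head positions at steps 0..2: starting at -2, distinct positions visited = {-4, -3, -2} -> 3 position(s)

Answer: 3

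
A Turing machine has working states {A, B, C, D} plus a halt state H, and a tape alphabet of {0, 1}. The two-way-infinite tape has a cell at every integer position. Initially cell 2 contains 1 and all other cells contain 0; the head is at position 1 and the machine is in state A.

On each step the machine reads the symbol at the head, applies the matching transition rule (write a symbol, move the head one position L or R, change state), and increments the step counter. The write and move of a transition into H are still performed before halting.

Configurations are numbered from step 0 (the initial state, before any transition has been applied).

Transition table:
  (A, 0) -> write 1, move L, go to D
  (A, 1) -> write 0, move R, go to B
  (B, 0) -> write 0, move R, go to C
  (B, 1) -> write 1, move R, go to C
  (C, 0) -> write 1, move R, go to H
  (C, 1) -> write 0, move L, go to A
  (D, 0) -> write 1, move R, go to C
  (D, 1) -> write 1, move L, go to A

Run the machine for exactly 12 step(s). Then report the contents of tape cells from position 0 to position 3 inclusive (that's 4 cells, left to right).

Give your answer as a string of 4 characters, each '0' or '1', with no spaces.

Step 1: in state A at pos 1, read 0 -> (A,0)->write 1,move L,goto D. Now: state=D, head=0, tape[-1..3]=00110 (head:  ^)
Step 2: in state D at pos 0, read 0 -> (D,0)->write 1,move R,goto C. Now: state=C, head=1, tape[-1..3]=01110 (head:   ^)
Step 3: in state C at pos 1, read 1 -> (C,1)->write 0,move L,goto A. Now: state=A, head=0, tape[-1..3]=01010 (head:  ^)
Step 4: in state A at pos 0, read 1 -> (A,1)->write 0,move R,goto B. Now: state=B, head=1, tape[-1..3]=00010 (head:   ^)
Step 5: in state B at pos 1, read 0 -> (B,0)->write 0,move R,goto C. Now: state=C, head=2, tape[-1..3]=00010 (head:    ^)
Step 6: in state C at pos 2, read 1 -> (C,1)->write 0,move L,goto A. Now: state=A, head=1, tape[-1..3]=00000 (head:   ^)
Step 7: in state A at pos 1, read 0 -> (A,0)->write 1,move L,goto D. Now: state=D, head=0, tape[-1..3]=00100 (head:  ^)
Step 8: in state D at pos 0, read 0 -> (D,0)->write 1,move R,goto C. Now: state=C, head=1, tape[-1..3]=01100 (head:   ^)
Step 9: in state C at pos 1, read 1 -> (C,1)->write 0,move L,goto A. Now: state=A, head=0, tape[-1..3]=01000 (head:  ^)
Step 10: in state A at pos 0, read 1 -> (A,1)->write 0,move R,goto B. Now: state=B, head=1, tape[-1..3]=00000 (head:   ^)
Step 11: in state B at pos 1, read 0 -> (B,0)->write 0,move R,goto C. Now: state=C, head=2, tape[-1..3]=00000 (head:    ^)
Step 12: in state C at pos 2, read 0 -> (C,0)->write 1,move R,goto H. Now: state=H, head=3, tape[-1..4]=000100 (head:     ^)

Answer: 0010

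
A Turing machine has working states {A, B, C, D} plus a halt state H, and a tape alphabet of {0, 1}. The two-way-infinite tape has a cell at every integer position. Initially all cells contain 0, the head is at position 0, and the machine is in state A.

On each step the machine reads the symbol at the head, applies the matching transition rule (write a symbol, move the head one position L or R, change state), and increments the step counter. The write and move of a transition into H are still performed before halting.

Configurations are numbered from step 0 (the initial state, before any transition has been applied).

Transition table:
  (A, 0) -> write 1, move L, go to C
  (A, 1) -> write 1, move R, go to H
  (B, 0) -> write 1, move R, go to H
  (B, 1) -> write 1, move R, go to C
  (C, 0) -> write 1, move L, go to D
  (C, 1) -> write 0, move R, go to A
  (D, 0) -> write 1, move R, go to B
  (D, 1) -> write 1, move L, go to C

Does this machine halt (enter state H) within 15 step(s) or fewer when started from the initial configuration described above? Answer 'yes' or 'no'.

Step 1: in state A at pos 0, read 0 -> (A,0)->write 1,move L,goto C. Now: state=C, head=-1, tape[-2..1]=0010 (head:  ^)
Step 2: in state C at pos -1, read 0 -> (C,0)->write 1,move L,goto D. Now: state=D, head=-2, tape[-3..1]=00110 (head:  ^)
Step 3: in state D at pos -2, read 0 -> (D,0)->write 1,move R,goto B. Now: state=B, head=-1, tape[-3..1]=01110 (head:   ^)
Step 4: in state B at pos -1, read 1 -> (B,1)->write 1,move R,goto C. Now: state=C, head=0, tape[-3..1]=01110 (head:    ^)
Step 5: in state C at pos 0, read 1 -> (C,1)->write 0,move R,goto A. Now: state=A, head=1, tape[-3..2]=011000 (head:     ^)
Step 6: in state A at pos 1, read 0 -> (A,0)->write 1,move L,goto C. Now: state=C, head=0, tape[-3..2]=011010 (head:    ^)
Step 7: in state C at pos 0, read 0 -> (C,0)->write 1,move L,goto D. Now: state=D, head=-1, tape[-3..2]=011110 (head:   ^)
Step 8: in state D at pos -1, read 1 -> (D,1)->write 1,move L,goto C. Now: state=C, head=-2, tape[-3..2]=011110 (head:  ^)
Step 9: in state C at pos -2, read 1 -> (C,1)->write 0,move R,goto A. Now: state=A, head=-1, tape[-3..2]=001110 (head:   ^)
Step 10: in state A at pos -1, read 1 -> (A,1)->write 1,move R,goto H. Now: state=H, head=0, tape[-3..2]=001110 (head:    ^)
State H reached at step 10; 10 <= 15 -> yes

Answer: yes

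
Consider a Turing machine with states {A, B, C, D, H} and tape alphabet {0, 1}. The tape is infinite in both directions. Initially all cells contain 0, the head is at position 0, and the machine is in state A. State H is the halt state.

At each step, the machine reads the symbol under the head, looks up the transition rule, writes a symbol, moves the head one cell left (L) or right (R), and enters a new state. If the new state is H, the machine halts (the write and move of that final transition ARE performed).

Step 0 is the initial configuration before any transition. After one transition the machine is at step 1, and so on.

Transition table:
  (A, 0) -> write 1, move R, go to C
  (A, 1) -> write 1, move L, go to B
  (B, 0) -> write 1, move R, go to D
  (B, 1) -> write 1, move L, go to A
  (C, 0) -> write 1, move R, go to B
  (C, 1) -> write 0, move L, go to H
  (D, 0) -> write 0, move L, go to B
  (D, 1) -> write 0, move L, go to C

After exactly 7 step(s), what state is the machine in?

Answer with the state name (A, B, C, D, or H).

Step 1: in state A at pos 0, read 0 -> (A,0)->write 1,move R,goto C. Now: state=C, head=1, tape[-1..2]=0100 (head:   ^)
Step 2: in state C at pos 1, read 0 -> (C,0)->write 1,move R,goto B. Now: state=B, head=2, tape[-1..3]=01100 (head:    ^)
Step 3: in state B at pos 2, read 0 -> (B,0)->write 1,move R,goto D. Now: state=D, head=3, tape[-1..4]=011100 (head:     ^)
Step 4: in state D at pos 3, read 0 -> (D,0)->write 0,move L,goto B. Now: state=B, head=2, tape[-1..4]=011100 (head:    ^)
Step 5: in state B at pos 2, read 1 -> (B,1)->write 1,move L,goto A. Now: state=A, head=1, tape[-1..4]=011100 (head:   ^)
Step 6: in state A at pos 1, read 1 -> (A,1)->write 1,move L,goto B. Now: state=B, head=0, tape[-1..4]=011100 (head:  ^)
Step 7: in state B at pos 0, read 1 -> (B,1)->write 1,move L,goto A. Now: state=A, head=-1, tape[-2..4]=0011100 (head:  ^)

Answer: A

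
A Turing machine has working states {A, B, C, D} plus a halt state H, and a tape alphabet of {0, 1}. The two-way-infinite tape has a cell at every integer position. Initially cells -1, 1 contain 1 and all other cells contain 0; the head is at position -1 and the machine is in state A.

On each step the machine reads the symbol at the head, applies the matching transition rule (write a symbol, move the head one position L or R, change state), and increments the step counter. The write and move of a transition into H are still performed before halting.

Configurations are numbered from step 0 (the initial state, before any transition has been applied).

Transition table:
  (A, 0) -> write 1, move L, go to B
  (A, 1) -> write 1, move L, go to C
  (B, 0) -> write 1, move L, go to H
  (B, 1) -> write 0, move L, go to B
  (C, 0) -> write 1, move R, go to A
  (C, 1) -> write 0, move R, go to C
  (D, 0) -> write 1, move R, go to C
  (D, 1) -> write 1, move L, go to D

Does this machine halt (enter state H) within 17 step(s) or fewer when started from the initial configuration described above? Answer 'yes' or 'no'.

Step 1: in state A at pos -1, read 1 -> (A,1)->write 1,move L,goto C. Now: state=C, head=-2, tape[-3..2]=001010 (head:  ^)
Step 2: in state C at pos -2, read 0 -> (C,0)->write 1,move R,goto A. Now: state=A, head=-1, tape[-3..2]=011010 (head:   ^)
Step 3: in state A at pos -1, read 1 -> (A,1)->write 1,move L,goto C. Now: state=C, head=-2, tape[-3..2]=011010 (head:  ^)
Step 4: in state C at pos -2, read 1 -> (C,1)->write 0,move R,goto C. Now: state=C, head=-1, tape[-3..2]=001010 (head:   ^)
Step 5: in state C at pos -1, read 1 -> (C,1)->write 0,move R,goto C. Now: state=C, head=0, tape[-3..2]=000010 (head:    ^)
Step 6: in state C at pos 0, read 0 -> (C,0)->write 1,move R,goto A. Now: state=A, head=1, tape[-3..2]=000110 (head:     ^)
Step 7: in state A at pos 1, read 1 -> (A,1)->write 1,move L,goto C. Now: state=C, head=0, tape[-3..2]=000110 (head:    ^)
Step 8: in state C at pos 0, read 1 -> (C,1)->write 0,move R,goto C. Now: state=C, head=1, tape[-3..2]=000010 (head:     ^)
Step 9: in state C at pos 1, read 1 -> (C,1)->write 0,move R,goto C. Now: state=C, head=2, tape[-3..3]=0000000 (head:      ^)
Step 10: in state C at pos 2, read 0 -> (C,0)->write 1,move R,goto A. Now: state=A, head=3, tape[-3..4]=00000100 (head:       ^)
Step 11: in state A at pos 3, read 0 -> (A,0)->write 1,move L,goto B. Now: state=B, head=2, tape[-3..4]=00000110 (head:      ^)
Step 12: in state B at pos 2, read 1 -> (B,1)->write 0,move L,goto B. Now: state=B, head=1, tape[-3..4]=00000010 (head:     ^)
Step 13: in state B at pos 1, read 0 -> (B,0)->write 1,move L,goto H. Now: state=H, head=0, tape[-3..4]=00001010 (head:    ^)
State H reached at step 13; 13 <= 17 -> yes

Answer: yes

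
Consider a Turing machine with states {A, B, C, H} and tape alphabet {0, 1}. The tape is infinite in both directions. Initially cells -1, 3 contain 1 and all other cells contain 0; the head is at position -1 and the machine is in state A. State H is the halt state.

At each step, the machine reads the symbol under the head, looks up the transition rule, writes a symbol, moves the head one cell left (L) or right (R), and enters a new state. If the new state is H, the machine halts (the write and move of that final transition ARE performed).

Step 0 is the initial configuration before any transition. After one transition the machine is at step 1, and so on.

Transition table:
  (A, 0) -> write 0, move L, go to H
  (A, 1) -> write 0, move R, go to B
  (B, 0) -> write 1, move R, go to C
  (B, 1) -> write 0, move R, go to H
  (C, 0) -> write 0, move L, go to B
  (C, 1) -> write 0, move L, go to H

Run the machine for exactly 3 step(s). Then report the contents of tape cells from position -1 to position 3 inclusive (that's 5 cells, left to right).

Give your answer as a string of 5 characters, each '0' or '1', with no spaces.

Answer: 01001

Derivation:
Step 1: in state A at pos -1, read 1 -> (A,1)->write 0,move R,goto B. Now: state=B, head=0, tape[-2..4]=0000010 (head:   ^)
Step 2: in state B at pos 0, read 0 -> (B,0)->write 1,move R,goto C. Now: state=C, head=1, tape[-2..4]=0010010 (head:    ^)
Step 3: in state C at pos 1, read 0 -> (C,0)->write 0,move L,goto B. Now: state=B, head=0, tape[-2..4]=0010010 (head:   ^)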